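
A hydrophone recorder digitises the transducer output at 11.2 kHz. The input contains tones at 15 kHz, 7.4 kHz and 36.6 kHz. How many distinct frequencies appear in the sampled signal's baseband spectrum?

2

fs/2 = 5.6 kHz.
15 kHz mod fs = 3.8 kHz.
3.8 kHz ≤ fs/2 = 5.6 kHz, appears at 3.8 kHz.
7.4 kHz > fs/2 = 5.6 kHz, folds to fs − 7.4 kHz = 3.8 kHz.
36.6 kHz mod fs = 3 kHz.
3 kHz ≤ fs/2 = 5.6 kHz, appears at 3 kHz.
Distinct values: {3 kHz, 3.8 kHz} → 2.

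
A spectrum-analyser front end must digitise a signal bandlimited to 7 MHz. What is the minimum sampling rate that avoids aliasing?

Nyquist rate = 2 × 7 MHz = 14 MHz.

14 MHz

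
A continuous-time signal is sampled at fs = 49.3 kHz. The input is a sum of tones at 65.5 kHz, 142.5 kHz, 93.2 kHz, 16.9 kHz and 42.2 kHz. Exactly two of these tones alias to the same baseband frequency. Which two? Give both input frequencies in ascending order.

fs/2 = 24.65 kHz.
65.5 kHz mod fs = 16.2 kHz.
16.2 kHz ≤ fs/2 = 24.65 kHz, appears at 16.2 kHz.
142.5 kHz mod fs = 43.9 kHz.
43.9 kHz > fs/2 = 24.65 kHz, folds to fs − 43.9 kHz = 5.4 kHz.
93.2 kHz mod fs = 43.9 kHz.
43.9 kHz > fs/2 = 24.65 kHz, folds to fs − 43.9 kHz = 5.4 kHz.
16.9 kHz ≤ fs/2 = 24.65 kHz, passes unchanged.
42.2 kHz > fs/2 = 24.65 kHz, folds to fs − 42.2 kHz = 7.1 kHz.
93.2 kHz and 142.5 kHz both map to 5.4 kHz.

93.2 kHz, 142.5 kHz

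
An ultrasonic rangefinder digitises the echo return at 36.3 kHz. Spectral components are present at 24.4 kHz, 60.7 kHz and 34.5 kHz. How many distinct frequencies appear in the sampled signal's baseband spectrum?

fs/2 = 18.15 kHz.
24.4 kHz > fs/2 = 18.15 kHz, folds to fs − 24.4 kHz = 11.9 kHz.
60.7 kHz mod fs = 24.4 kHz.
24.4 kHz > fs/2 = 18.15 kHz, folds to fs − 24.4 kHz = 11.9 kHz.
34.5 kHz > fs/2 = 18.15 kHz, folds to fs − 34.5 kHz = 1.8 kHz.
Distinct values: {1.8 kHz, 11.9 kHz} → 2.

2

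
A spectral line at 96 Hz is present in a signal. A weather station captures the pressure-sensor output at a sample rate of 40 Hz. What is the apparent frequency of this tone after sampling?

96 Hz mod fs = 16 Hz.
16 Hz ≤ fs/2 = 20 Hz, appears at 16 Hz.

16 Hz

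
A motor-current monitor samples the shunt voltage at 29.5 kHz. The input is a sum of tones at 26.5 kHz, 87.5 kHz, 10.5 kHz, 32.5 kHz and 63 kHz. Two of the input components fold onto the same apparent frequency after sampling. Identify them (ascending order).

26.5 kHz, 32.5 kHz

fs/2 = 14.75 kHz.
26.5 kHz > fs/2 = 14.75 kHz, folds to fs − 26.5 kHz = 3 kHz.
87.5 kHz mod fs = 28.5 kHz.
28.5 kHz > fs/2 = 14.75 kHz, folds to fs − 28.5 kHz = 1 kHz.
10.5 kHz ≤ fs/2 = 14.75 kHz, passes unchanged.
32.5 kHz mod fs = 3 kHz.
3 kHz ≤ fs/2 = 14.75 kHz, appears at 3 kHz.
63 kHz mod fs = 4 kHz.
4 kHz ≤ fs/2 = 14.75 kHz, appears at 4 kHz.
26.5 kHz and 32.5 kHz both map to 3 kHz.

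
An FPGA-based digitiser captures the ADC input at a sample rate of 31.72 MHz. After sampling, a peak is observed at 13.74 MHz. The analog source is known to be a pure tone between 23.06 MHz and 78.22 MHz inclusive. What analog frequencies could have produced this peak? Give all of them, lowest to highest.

45.46 MHz, 49.7 MHz, 77.18 MHz

Frequencies that alias to 13.74 MHz are k·fs ± 13.74 MHz for integer k ≥ 0.
k=0: 13.74 MHz.
k=1: 17.98 MHz, 45.46 MHz.
k=2: 49.7 MHz, 77.18 MHz.
k=3: 81.42 MHz, 108.9 MHz.
Within [23.06 MHz, 78.22 MHz]: 45.46 MHz, 49.7 MHz, 77.18 MHz.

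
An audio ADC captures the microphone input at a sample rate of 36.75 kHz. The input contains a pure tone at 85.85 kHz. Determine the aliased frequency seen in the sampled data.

12.35 kHz

85.85 kHz mod fs = 12.35 kHz.
12.35 kHz ≤ fs/2 = 18.375 kHz, appears at 12.35 kHz.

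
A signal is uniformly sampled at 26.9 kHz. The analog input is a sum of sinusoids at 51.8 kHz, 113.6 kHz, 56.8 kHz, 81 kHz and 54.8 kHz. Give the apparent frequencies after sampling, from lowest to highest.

0.3 kHz, 1 kHz, 2 kHz, 3 kHz, 6 kHz

fs/2 = 13.45 kHz.
51.8 kHz mod fs = 24.9 kHz.
24.9 kHz > fs/2 = 13.45 kHz, folds to fs − 24.9 kHz = 2 kHz.
113.6 kHz mod fs = 6 kHz.
6 kHz ≤ fs/2 = 13.45 kHz, appears at 6 kHz.
56.8 kHz mod fs = 3 kHz.
3 kHz ≤ fs/2 = 13.45 kHz, appears at 3 kHz.
81 kHz mod fs = 0.3 kHz.
0.3 kHz ≤ fs/2 = 13.45 kHz, appears at 0.3 kHz.
54.8 kHz mod fs = 1 kHz.
1 kHz ≤ fs/2 = 13.45 kHz, appears at 1 kHz.
Distinct values: {0.3 kHz, 1 kHz, 2 kHz, 3 kHz, 6 kHz}.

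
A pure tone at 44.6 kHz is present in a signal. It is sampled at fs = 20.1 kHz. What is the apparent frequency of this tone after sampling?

4.4 kHz

44.6 kHz mod fs = 4.4 kHz.
4.4 kHz ≤ fs/2 = 10.05 kHz, appears at 4.4 kHz.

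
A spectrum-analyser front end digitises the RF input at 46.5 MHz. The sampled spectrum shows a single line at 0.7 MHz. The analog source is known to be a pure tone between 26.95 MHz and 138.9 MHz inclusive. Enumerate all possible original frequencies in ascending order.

Frequencies that alias to 0.7 MHz are k·fs ± 0.7 MHz for integer k ≥ 0.
k=0: 0.7 MHz.
k=1: 45.8 MHz, 47.2 MHz.
k=2: 92.3 MHz, 93.7 MHz.
k=3: 138.8 MHz, 140.2 MHz.
k=4: 185.3 MHz, 186.7 MHz.
Within [26.95 MHz, 138.9 MHz]: 45.8 MHz, 47.2 MHz, 92.3 MHz, 93.7 MHz, 138.8 MHz.

45.8 MHz, 47.2 MHz, 92.3 MHz, 93.7 MHz, 138.8 MHz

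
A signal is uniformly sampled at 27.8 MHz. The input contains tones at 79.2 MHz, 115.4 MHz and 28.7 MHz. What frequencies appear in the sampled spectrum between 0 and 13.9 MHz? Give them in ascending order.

0.9 MHz, 4.2 MHz

fs/2 = 13.9 MHz.
79.2 MHz mod fs = 23.6 MHz.
23.6 MHz > fs/2 = 13.9 MHz, folds to fs − 23.6 MHz = 4.2 MHz.
115.4 MHz mod fs = 4.2 MHz.
4.2 MHz ≤ fs/2 = 13.9 MHz, appears at 4.2 MHz.
28.7 MHz mod fs = 0.9 MHz.
0.9 MHz ≤ fs/2 = 13.9 MHz, appears at 0.9 MHz.
Distinct values: {0.9 MHz, 4.2 MHz}.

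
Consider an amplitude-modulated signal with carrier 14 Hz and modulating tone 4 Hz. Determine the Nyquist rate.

36 Hz

AM sidebands sit at fc ± fm = 10 Hz and 18 Hz.
Highest-frequency component: 18 Hz.
Nyquist rate = 2 × 18 Hz = 36 Hz.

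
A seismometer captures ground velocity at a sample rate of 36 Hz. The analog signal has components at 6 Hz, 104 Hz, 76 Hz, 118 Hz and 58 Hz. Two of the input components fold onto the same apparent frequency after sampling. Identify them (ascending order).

76 Hz, 104 Hz

fs/2 = 18 Hz.
6 Hz ≤ fs/2 = 18 Hz, passes unchanged.
104 Hz mod fs = 32 Hz.
32 Hz > fs/2 = 18 Hz, folds to fs − 32 Hz = 4 Hz.
76 Hz mod fs = 4 Hz.
4 Hz ≤ fs/2 = 18 Hz, appears at 4 Hz.
118 Hz mod fs = 10 Hz.
10 Hz ≤ fs/2 = 18 Hz, appears at 10 Hz.
58 Hz mod fs = 22 Hz.
22 Hz > fs/2 = 18 Hz, folds to fs − 22 Hz = 14 Hz.
76 Hz and 104 Hz both map to 4 Hz.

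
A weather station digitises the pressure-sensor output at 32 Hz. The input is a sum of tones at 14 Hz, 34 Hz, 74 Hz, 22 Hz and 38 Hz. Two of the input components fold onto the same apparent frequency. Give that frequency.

10 Hz

fs/2 = 16 Hz.
14 Hz ≤ fs/2 = 16 Hz, passes unchanged.
34 Hz mod fs = 2 Hz.
2 Hz ≤ fs/2 = 16 Hz, appears at 2 Hz.
74 Hz mod fs = 10 Hz.
10 Hz ≤ fs/2 = 16 Hz, appears at 10 Hz.
22 Hz > fs/2 = 16 Hz, folds to fs − 22 Hz = 10 Hz.
38 Hz mod fs = 6 Hz.
6 Hz ≤ fs/2 = 16 Hz, appears at 6 Hz.
22 Hz and 74 Hz both map to 10 Hz.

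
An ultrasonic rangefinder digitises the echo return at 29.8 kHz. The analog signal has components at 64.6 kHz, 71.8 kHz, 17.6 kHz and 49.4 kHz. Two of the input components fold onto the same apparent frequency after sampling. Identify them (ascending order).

17.6 kHz, 71.8 kHz

fs/2 = 14.9 kHz.
64.6 kHz mod fs = 5 kHz.
5 kHz ≤ fs/2 = 14.9 kHz, appears at 5 kHz.
71.8 kHz mod fs = 12.2 kHz.
12.2 kHz ≤ fs/2 = 14.9 kHz, appears at 12.2 kHz.
17.6 kHz > fs/2 = 14.9 kHz, folds to fs − 17.6 kHz = 12.2 kHz.
49.4 kHz mod fs = 19.6 kHz.
19.6 kHz > fs/2 = 14.9 kHz, folds to fs − 19.6 kHz = 10.2 kHz.
17.6 kHz and 71.8 kHz both map to 12.2 kHz.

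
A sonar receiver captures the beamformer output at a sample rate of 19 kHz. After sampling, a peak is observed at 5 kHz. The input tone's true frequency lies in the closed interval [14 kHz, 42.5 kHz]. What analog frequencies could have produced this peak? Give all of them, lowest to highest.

Frequencies that alias to 5 kHz are k·fs ± 5 kHz for integer k ≥ 0.
k=0: 5 kHz.
k=1: 14 kHz, 24 kHz.
k=2: 33 kHz, 43 kHz.
k=3: 52 kHz, 62 kHz.
Within [14 kHz, 42.5 kHz]: 14 kHz, 24 kHz, 33 kHz.

14 kHz, 24 kHz, 33 kHz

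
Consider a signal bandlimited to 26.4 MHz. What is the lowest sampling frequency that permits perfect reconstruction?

Nyquist rate = 2 × 26.4 MHz = 52.8 MHz.

52.8 MHz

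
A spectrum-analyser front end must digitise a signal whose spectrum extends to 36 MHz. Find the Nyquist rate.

72 MHz

Nyquist rate = 2 × 36 MHz = 72 MHz.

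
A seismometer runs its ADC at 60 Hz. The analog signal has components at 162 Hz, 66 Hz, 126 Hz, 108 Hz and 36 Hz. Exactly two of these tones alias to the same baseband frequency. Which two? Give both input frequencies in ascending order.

fs/2 = 30 Hz.
162 Hz mod fs = 42 Hz.
42 Hz > fs/2 = 30 Hz, folds to fs − 42 Hz = 18 Hz.
66 Hz mod fs = 6 Hz.
6 Hz ≤ fs/2 = 30 Hz, appears at 6 Hz.
126 Hz mod fs = 6 Hz.
6 Hz ≤ fs/2 = 30 Hz, appears at 6 Hz.
108 Hz mod fs = 48 Hz.
48 Hz > fs/2 = 30 Hz, folds to fs − 48 Hz = 12 Hz.
36 Hz > fs/2 = 30 Hz, folds to fs − 36 Hz = 24 Hz.
66 Hz and 126 Hz both map to 6 Hz.

66 Hz, 126 Hz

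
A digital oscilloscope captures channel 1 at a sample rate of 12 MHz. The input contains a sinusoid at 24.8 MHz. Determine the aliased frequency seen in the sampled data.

0.8 MHz

24.8 MHz mod fs = 0.8 MHz.
0.8 MHz ≤ fs/2 = 6 MHz, appears at 0.8 MHz.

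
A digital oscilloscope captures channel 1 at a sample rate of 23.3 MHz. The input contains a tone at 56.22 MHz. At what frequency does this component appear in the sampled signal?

56.22 MHz mod fs = 9.62 MHz.
9.62 MHz ≤ fs/2 = 11.65 MHz, appears at 9.62 MHz.

9.62 MHz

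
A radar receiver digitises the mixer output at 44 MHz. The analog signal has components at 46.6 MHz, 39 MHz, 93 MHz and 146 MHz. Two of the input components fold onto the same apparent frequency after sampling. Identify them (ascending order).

fs/2 = 22 MHz.
46.6 MHz mod fs = 2.6 MHz.
2.6 MHz ≤ fs/2 = 22 MHz, appears at 2.6 MHz.
39 MHz > fs/2 = 22 MHz, folds to fs − 39 MHz = 5 MHz.
93 MHz mod fs = 5 MHz.
5 MHz ≤ fs/2 = 22 MHz, appears at 5 MHz.
146 MHz mod fs = 14 MHz.
14 MHz ≤ fs/2 = 22 MHz, appears at 14 MHz.
39 MHz and 93 MHz both map to 5 MHz.

39 MHz, 93 MHz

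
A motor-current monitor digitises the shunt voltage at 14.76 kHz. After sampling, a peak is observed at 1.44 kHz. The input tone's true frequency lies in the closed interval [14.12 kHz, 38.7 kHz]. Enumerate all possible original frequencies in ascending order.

Frequencies that alias to 1.44 kHz are k·fs ± 1.44 kHz for integer k ≥ 0.
k=0: 1.44 kHz.
k=1: 13.32 kHz, 16.2 kHz.
k=2: 28.08 kHz, 30.96 kHz.
k=3: 42.84 kHz, 45.72 kHz.
Within [14.12 kHz, 38.7 kHz]: 16.2 kHz, 28.08 kHz, 30.96 kHz.

16.2 kHz, 28.08 kHz, 30.96 kHz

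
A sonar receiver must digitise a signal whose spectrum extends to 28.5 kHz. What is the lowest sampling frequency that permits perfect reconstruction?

57 kHz

Nyquist rate = 2 × 28.5 kHz = 57 kHz.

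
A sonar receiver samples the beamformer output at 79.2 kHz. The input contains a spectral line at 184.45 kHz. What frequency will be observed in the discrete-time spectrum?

26.05 kHz

184.45 kHz mod fs = 26.05 kHz.
26.05 kHz ≤ fs/2 = 39.6 kHz, appears at 26.05 kHz.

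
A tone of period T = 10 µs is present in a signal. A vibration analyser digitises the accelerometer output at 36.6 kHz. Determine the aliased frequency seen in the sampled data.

9.8 kHz

T = 10 µs → f = 1/T = 100 kHz.
100 kHz mod fs = 26.8 kHz.
26.8 kHz > fs/2 = 18.3 kHz, folds to fs − 26.8 kHz = 9.8 kHz.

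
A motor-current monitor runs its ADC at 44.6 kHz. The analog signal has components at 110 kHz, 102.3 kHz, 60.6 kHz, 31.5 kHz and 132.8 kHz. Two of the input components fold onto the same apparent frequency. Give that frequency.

fs/2 = 22.3 kHz.
110 kHz mod fs = 20.8 kHz.
20.8 kHz ≤ fs/2 = 22.3 kHz, appears at 20.8 kHz.
102.3 kHz mod fs = 13.1 kHz.
13.1 kHz ≤ fs/2 = 22.3 kHz, appears at 13.1 kHz.
60.6 kHz mod fs = 16 kHz.
16 kHz ≤ fs/2 = 22.3 kHz, appears at 16 kHz.
31.5 kHz > fs/2 = 22.3 kHz, folds to fs − 31.5 kHz = 13.1 kHz.
132.8 kHz mod fs = 43.6 kHz.
43.6 kHz > fs/2 = 22.3 kHz, folds to fs − 43.6 kHz = 1 kHz.
31.5 kHz and 102.3 kHz both map to 13.1 kHz.

13.1 kHz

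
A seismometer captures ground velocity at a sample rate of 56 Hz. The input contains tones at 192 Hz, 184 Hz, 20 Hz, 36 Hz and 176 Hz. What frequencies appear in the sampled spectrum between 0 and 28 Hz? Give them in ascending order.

fs/2 = 28 Hz.
192 Hz mod fs = 24 Hz.
24 Hz ≤ fs/2 = 28 Hz, appears at 24 Hz.
184 Hz mod fs = 16 Hz.
16 Hz ≤ fs/2 = 28 Hz, appears at 16 Hz.
20 Hz ≤ fs/2 = 28 Hz, passes unchanged.
36 Hz > fs/2 = 28 Hz, folds to fs − 36 Hz = 20 Hz.
176 Hz mod fs = 8 Hz.
8 Hz ≤ fs/2 = 28 Hz, appears at 8 Hz.
Distinct values: {8 Hz, 16 Hz, 20 Hz, 24 Hz}.

8 Hz, 16 Hz, 20 Hz, 24 Hz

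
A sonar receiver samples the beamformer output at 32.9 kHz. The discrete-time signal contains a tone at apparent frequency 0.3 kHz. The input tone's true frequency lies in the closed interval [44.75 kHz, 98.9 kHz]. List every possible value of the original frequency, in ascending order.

Frequencies that alias to 0.3 kHz are k·fs ± 0.3 kHz for integer k ≥ 0.
k=0: 0.3 kHz.
k=1: 32.6 kHz, 33.2 kHz.
k=2: 65.5 kHz, 66.1 kHz.
k=3: 98.4 kHz, 99 kHz.
k=4: 131.3 kHz, 131.9 kHz.
Within [44.75 kHz, 98.9 kHz]: 65.5 kHz, 66.1 kHz, 98.4 kHz.

65.5 kHz, 66.1 kHz, 98.4 kHz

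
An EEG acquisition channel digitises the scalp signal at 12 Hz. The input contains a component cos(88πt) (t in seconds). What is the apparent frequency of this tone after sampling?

ω = 88π rad/s → f = ω/(2π) = 44 Hz.
44 Hz mod fs = 8 Hz.
8 Hz > fs/2 = 6 Hz, folds to fs − 8 Hz = 4 Hz.

4 Hz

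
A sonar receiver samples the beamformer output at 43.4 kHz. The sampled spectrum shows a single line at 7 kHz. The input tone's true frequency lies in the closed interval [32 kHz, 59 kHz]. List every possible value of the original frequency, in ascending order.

Frequencies that alias to 7 kHz are k·fs ± 7 kHz for integer k ≥ 0.
k=0: 7 kHz.
k=1: 36.4 kHz, 50.4 kHz.
k=2: 79.8 kHz, 93.8 kHz.
Within [32 kHz, 59 kHz]: 36.4 kHz, 50.4 kHz.

36.4 kHz, 50.4 kHz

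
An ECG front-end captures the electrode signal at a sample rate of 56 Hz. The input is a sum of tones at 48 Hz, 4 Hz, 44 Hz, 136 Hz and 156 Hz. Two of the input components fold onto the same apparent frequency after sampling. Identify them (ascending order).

fs/2 = 28 Hz.
48 Hz > fs/2 = 28 Hz, folds to fs − 48 Hz = 8 Hz.
4 Hz ≤ fs/2 = 28 Hz, passes unchanged.
44 Hz > fs/2 = 28 Hz, folds to fs − 44 Hz = 12 Hz.
136 Hz mod fs = 24 Hz.
24 Hz ≤ fs/2 = 28 Hz, appears at 24 Hz.
156 Hz mod fs = 44 Hz.
44 Hz > fs/2 = 28 Hz, folds to fs − 44 Hz = 12 Hz.
44 Hz and 156 Hz both map to 12 Hz.

44 Hz, 156 Hz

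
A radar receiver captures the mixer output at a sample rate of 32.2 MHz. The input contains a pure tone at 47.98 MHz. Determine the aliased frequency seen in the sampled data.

47.98 MHz mod fs = 15.78 MHz.
15.78 MHz ≤ fs/2 = 16.1 MHz, appears at 15.78 MHz.

15.78 MHz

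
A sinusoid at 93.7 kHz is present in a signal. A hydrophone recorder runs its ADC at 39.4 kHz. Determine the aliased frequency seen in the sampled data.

14.9 kHz

93.7 kHz mod fs = 14.9 kHz.
14.9 kHz ≤ fs/2 = 19.7 kHz, appears at 14.9 kHz.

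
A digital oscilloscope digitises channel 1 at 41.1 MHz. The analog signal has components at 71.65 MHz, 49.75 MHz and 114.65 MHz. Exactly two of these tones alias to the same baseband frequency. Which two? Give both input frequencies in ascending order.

fs/2 = 20.55 MHz.
71.65 MHz mod fs = 30.55 MHz.
30.55 MHz > fs/2 = 20.55 MHz, folds to fs − 30.55 MHz = 10.55 MHz.
49.75 MHz mod fs = 8.65 MHz.
8.65 MHz ≤ fs/2 = 20.55 MHz, appears at 8.65 MHz.
114.65 MHz mod fs = 32.45 MHz.
32.45 MHz > fs/2 = 20.55 MHz, folds to fs − 32.45 MHz = 8.65 MHz.
49.75 MHz and 114.65 MHz both map to 8.65 MHz.

49.75 MHz, 114.65 MHz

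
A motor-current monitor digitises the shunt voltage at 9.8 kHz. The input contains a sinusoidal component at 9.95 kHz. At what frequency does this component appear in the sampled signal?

9.95 kHz mod fs = 0.15 kHz.
0.15 kHz ≤ fs/2 = 4.9 kHz, appears at 0.15 kHz.

0.15 kHz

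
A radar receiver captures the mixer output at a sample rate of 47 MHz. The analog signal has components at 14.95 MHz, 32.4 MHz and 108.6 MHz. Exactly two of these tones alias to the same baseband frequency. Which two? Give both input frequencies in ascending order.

32.4 MHz, 108.6 MHz

fs/2 = 23.5 MHz.
14.95 MHz ≤ fs/2 = 23.5 MHz, passes unchanged.
32.4 MHz > fs/2 = 23.5 MHz, folds to fs − 32.4 MHz = 14.6 MHz.
108.6 MHz mod fs = 14.6 MHz.
14.6 MHz ≤ fs/2 = 23.5 MHz, appears at 14.6 MHz.
32.4 MHz and 108.6 MHz both map to 14.6 MHz.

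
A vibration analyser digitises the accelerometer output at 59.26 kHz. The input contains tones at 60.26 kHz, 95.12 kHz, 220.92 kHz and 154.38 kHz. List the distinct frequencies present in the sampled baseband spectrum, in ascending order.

1 kHz, 16.12 kHz, 23.4 kHz

fs/2 = 29.63 kHz.
60.26 kHz mod fs = 1 kHz.
1 kHz ≤ fs/2 = 29.63 kHz, appears at 1 kHz.
95.12 kHz mod fs = 35.86 kHz.
35.86 kHz > fs/2 = 29.63 kHz, folds to fs − 35.86 kHz = 23.4 kHz.
220.92 kHz mod fs = 43.14 kHz.
43.14 kHz > fs/2 = 29.63 kHz, folds to fs − 43.14 kHz = 16.12 kHz.
154.38 kHz mod fs = 35.86 kHz.
35.86 kHz > fs/2 = 29.63 kHz, folds to fs − 35.86 kHz = 23.4 kHz.
Distinct values: {1 kHz, 16.12 kHz, 23.4 kHz}.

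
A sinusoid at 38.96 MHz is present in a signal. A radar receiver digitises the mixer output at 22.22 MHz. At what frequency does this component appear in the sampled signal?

38.96 MHz mod fs = 16.74 MHz.
16.74 MHz > fs/2 = 11.11 MHz, folds to fs − 16.74 MHz = 5.48 MHz.

5.48 MHz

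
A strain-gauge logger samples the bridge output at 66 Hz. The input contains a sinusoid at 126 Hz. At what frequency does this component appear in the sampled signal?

126 Hz mod fs = 60 Hz.
60 Hz > fs/2 = 33 Hz, folds to fs − 60 Hz = 6 Hz.

6 Hz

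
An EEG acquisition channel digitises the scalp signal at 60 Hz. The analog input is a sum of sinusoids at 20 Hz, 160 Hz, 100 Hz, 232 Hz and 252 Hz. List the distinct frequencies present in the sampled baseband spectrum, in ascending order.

fs/2 = 30 Hz.
20 Hz ≤ fs/2 = 30 Hz, passes unchanged.
160 Hz mod fs = 40 Hz.
40 Hz > fs/2 = 30 Hz, folds to fs − 40 Hz = 20 Hz.
100 Hz mod fs = 40 Hz.
40 Hz > fs/2 = 30 Hz, folds to fs − 40 Hz = 20 Hz.
232 Hz mod fs = 52 Hz.
52 Hz > fs/2 = 30 Hz, folds to fs − 52 Hz = 8 Hz.
252 Hz mod fs = 12 Hz.
12 Hz ≤ fs/2 = 30 Hz, appears at 12 Hz.
Distinct values: {8 Hz, 12 Hz, 20 Hz}.

8 Hz, 12 Hz, 20 Hz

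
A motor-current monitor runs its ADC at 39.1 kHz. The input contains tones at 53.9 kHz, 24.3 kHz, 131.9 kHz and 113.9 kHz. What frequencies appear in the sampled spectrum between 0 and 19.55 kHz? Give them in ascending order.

fs/2 = 19.55 kHz.
53.9 kHz mod fs = 14.8 kHz.
14.8 kHz ≤ fs/2 = 19.55 kHz, appears at 14.8 kHz.
24.3 kHz > fs/2 = 19.55 kHz, folds to fs − 24.3 kHz = 14.8 kHz.
131.9 kHz mod fs = 14.6 kHz.
14.6 kHz ≤ fs/2 = 19.55 kHz, appears at 14.6 kHz.
113.9 kHz mod fs = 35.7 kHz.
35.7 kHz > fs/2 = 19.55 kHz, folds to fs − 35.7 kHz = 3.4 kHz.
Distinct values: {3.4 kHz, 14.6 kHz, 14.8 kHz}.

3.4 kHz, 14.6 kHz, 14.8 kHz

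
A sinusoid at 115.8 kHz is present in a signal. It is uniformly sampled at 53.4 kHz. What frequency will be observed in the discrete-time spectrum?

115.8 kHz mod fs = 9 kHz.
9 kHz ≤ fs/2 = 26.7 kHz, appears at 9 kHz.

9 kHz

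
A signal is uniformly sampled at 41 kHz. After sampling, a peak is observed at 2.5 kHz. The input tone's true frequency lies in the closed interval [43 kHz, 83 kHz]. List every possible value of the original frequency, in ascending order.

Frequencies that alias to 2.5 kHz are k·fs ± 2.5 kHz for integer k ≥ 0.
k=0: 2.5 kHz.
k=1: 38.5 kHz, 43.5 kHz.
k=2: 79.5 kHz, 84.5 kHz.
k=3: 120.5 kHz, 125.5 kHz.
Within [43 kHz, 83 kHz]: 43.5 kHz, 79.5 kHz.

43.5 kHz, 79.5 kHz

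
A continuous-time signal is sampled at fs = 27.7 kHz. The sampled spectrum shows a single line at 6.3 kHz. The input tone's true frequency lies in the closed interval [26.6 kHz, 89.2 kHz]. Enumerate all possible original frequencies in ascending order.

Frequencies that alias to 6.3 kHz are k·fs ± 6.3 kHz for integer k ≥ 0.
k=0: 6.3 kHz.
k=1: 21.4 kHz, 34 kHz.
k=2: 49.1 kHz, 61.7 kHz.
k=3: 76.8 kHz, 89.4 kHz.
k=4: 104.5 kHz, 117.1 kHz.
Within [26.6 kHz, 89.2 kHz]: 34 kHz, 49.1 kHz, 61.7 kHz, 76.8 kHz.

34 kHz, 49.1 kHz, 61.7 kHz, 76.8 kHz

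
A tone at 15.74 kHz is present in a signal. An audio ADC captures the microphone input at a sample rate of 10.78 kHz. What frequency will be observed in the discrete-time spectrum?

4.96 kHz

15.74 kHz mod fs = 4.96 kHz.
4.96 kHz ≤ fs/2 = 5.39 kHz, appears at 4.96 kHz.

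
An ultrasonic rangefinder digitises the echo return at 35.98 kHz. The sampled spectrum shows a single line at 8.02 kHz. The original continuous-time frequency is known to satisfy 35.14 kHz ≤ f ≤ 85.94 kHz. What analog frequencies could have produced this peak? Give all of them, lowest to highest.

44 kHz, 63.94 kHz, 79.98 kHz

Frequencies that alias to 8.02 kHz are k·fs ± 8.02 kHz for integer k ≥ 0.
k=0: 8.02 kHz.
k=1: 27.96 kHz, 44 kHz.
k=2: 63.94 kHz, 79.98 kHz.
k=3: 99.92 kHz, 115.96 kHz.
Within [35.14 kHz, 85.94 kHz]: 44 kHz, 63.94 kHz, 79.98 kHz.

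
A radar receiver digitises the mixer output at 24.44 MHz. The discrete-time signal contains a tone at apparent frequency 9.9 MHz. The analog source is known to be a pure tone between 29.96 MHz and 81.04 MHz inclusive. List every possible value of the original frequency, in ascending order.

34.34 MHz, 38.98 MHz, 58.78 MHz, 63.42 MHz

Frequencies that alias to 9.9 MHz are k·fs ± 9.9 MHz for integer k ≥ 0.
k=0: 9.9 MHz.
k=1: 14.54 MHz, 34.34 MHz.
k=2: 38.98 MHz, 58.78 MHz.
k=3: 63.42 MHz, 83.22 MHz.
k=4: 87.86 MHz, 107.66 MHz.
Within [29.96 MHz, 81.04 MHz]: 34.34 MHz, 38.98 MHz, 58.78 MHz, 63.42 MHz.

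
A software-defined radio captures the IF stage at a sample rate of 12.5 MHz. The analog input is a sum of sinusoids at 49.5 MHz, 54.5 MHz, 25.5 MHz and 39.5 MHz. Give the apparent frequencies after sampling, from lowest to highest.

fs/2 = 6.25 MHz.
49.5 MHz mod fs = 12 MHz.
12 MHz > fs/2 = 6.25 MHz, folds to fs − 12 MHz = 0.5 MHz.
54.5 MHz mod fs = 4.5 MHz.
4.5 MHz ≤ fs/2 = 6.25 MHz, appears at 4.5 MHz.
25.5 MHz mod fs = 0.5 MHz.
0.5 MHz ≤ fs/2 = 6.25 MHz, appears at 0.5 MHz.
39.5 MHz mod fs = 2 MHz.
2 MHz ≤ fs/2 = 6.25 MHz, appears at 2 MHz.
Distinct values: {0.5 MHz, 2 MHz, 4.5 MHz}.

0.5 MHz, 2 MHz, 4.5 MHz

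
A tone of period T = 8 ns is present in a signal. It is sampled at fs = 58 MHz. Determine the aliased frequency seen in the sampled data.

T = 8 ns → f = 1/T = 125 MHz.
125 MHz mod fs = 9 MHz.
9 MHz ≤ fs/2 = 29 MHz, appears at 9 MHz.

9 MHz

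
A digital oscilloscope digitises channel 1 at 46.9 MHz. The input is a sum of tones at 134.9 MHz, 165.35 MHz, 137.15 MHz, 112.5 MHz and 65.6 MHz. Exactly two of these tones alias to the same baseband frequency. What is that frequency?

18.7 MHz

fs/2 = 23.45 MHz.
134.9 MHz mod fs = 41.1 MHz.
41.1 MHz > fs/2 = 23.45 MHz, folds to fs − 41.1 MHz = 5.8 MHz.
165.35 MHz mod fs = 24.65 MHz.
24.65 MHz > fs/2 = 23.45 MHz, folds to fs − 24.65 MHz = 22.25 MHz.
137.15 MHz mod fs = 43.35 MHz.
43.35 MHz > fs/2 = 23.45 MHz, folds to fs − 43.35 MHz = 3.55 MHz.
112.5 MHz mod fs = 18.7 MHz.
18.7 MHz ≤ fs/2 = 23.45 MHz, appears at 18.7 MHz.
65.6 MHz mod fs = 18.7 MHz.
18.7 MHz ≤ fs/2 = 23.45 MHz, appears at 18.7 MHz.
65.6 MHz and 112.5 MHz both map to 18.7 MHz.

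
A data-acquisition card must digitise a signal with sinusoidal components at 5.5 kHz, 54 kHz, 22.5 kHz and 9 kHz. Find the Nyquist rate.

Highest-frequency component: 54 kHz.
Nyquist rate = 2 × 54 kHz = 108 kHz.

108 kHz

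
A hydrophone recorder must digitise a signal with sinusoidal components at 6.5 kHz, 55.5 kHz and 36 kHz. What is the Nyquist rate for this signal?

111 kHz

Highest-frequency component: 55.5 kHz.
Nyquist rate = 2 × 55.5 kHz = 111 kHz.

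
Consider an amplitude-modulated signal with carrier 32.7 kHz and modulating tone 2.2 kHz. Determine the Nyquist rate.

69.8 kHz

AM sidebands sit at fc ± fm = 30.5 kHz and 34.9 kHz.
Highest-frequency component: 34.9 kHz.
Nyquist rate = 2 × 34.9 kHz = 69.8 kHz.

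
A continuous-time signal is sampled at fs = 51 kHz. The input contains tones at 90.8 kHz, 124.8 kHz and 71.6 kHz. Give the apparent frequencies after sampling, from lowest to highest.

fs/2 = 25.5 kHz.
90.8 kHz mod fs = 39.8 kHz.
39.8 kHz > fs/2 = 25.5 kHz, folds to fs − 39.8 kHz = 11.2 kHz.
124.8 kHz mod fs = 22.8 kHz.
22.8 kHz ≤ fs/2 = 25.5 kHz, appears at 22.8 kHz.
71.6 kHz mod fs = 20.6 kHz.
20.6 kHz ≤ fs/2 = 25.5 kHz, appears at 20.6 kHz.
Distinct values: {11.2 kHz, 20.6 kHz, 22.8 kHz}.

11.2 kHz, 20.6 kHz, 22.8 kHz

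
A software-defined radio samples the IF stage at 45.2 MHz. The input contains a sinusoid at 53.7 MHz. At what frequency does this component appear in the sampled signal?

8.5 MHz

53.7 MHz mod fs = 8.5 MHz.
8.5 MHz ≤ fs/2 = 22.6 MHz, appears at 8.5 MHz.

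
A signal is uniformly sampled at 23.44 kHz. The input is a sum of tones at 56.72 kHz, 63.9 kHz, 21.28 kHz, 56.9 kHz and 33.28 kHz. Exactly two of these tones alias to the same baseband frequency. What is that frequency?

9.84 kHz

fs/2 = 11.72 kHz.
56.72 kHz mod fs = 9.84 kHz.
9.84 kHz ≤ fs/2 = 11.72 kHz, appears at 9.84 kHz.
63.9 kHz mod fs = 17.02 kHz.
17.02 kHz > fs/2 = 11.72 kHz, folds to fs − 17.02 kHz = 6.42 kHz.
21.28 kHz > fs/2 = 11.72 kHz, folds to fs − 21.28 kHz = 2.16 kHz.
56.9 kHz mod fs = 10.02 kHz.
10.02 kHz ≤ fs/2 = 11.72 kHz, appears at 10.02 kHz.
33.28 kHz mod fs = 9.84 kHz.
9.84 kHz ≤ fs/2 = 11.72 kHz, appears at 9.84 kHz.
33.28 kHz and 56.72 kHz both map to 9.84 kHz.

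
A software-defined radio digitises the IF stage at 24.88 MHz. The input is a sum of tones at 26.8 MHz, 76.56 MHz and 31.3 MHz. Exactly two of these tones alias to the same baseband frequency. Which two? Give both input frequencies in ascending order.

26.8 MHz, 76.56 MHz

fs/2 = 12.44 MHz.
26.8 MHz mod fs = 1.92 MHz.
1.92 MHz ≤ fs/2 = 12.44 MHz, appears at 1.92 MHz.
76.56 MHz mod fs = 1.92 MHz.
1.92 MHz ≤ fs/2 = 12.44 MHz, appears at 1.92 MHz.
31.3 MHz mod fs = 6.42 MHz.
6.42 MHz ≤ fs/2 = 12.44 MHz, appears at 6.42 MHz.
26.8 MHz and 76.56 MHz both map to 1.92 MHz.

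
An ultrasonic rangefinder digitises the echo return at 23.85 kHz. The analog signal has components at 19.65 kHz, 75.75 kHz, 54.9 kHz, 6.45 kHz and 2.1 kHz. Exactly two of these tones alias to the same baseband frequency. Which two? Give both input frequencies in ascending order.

fs/2 = 11.925 kHz.
19.65 kHz > fs/2 = 11.925 kHz, folds to fs − 19.65 kHz = 4.2 kHz.
75.75 kHz mod fs = 4.2 kHz.
4.2 kHz ≤ fs/2 = 11.925 kHz, appears at 4.2 kHz.
54.9 kHz mod fs = 7.2 kHz.
7.2 kHz ≤ fs/2 = 11.925 kHz, appears at 7.2 kHz.
6.45 kHz ≤ fs/2 = 11.925 kHz, passes unchanged.
2.1 kHz ≤ fs/2 = 11.925 kHz, passes unchanged.
19.65 kHz and 75.75 kHz both map to 4.2 kHz.

19.65 kHz, 75.75 kHz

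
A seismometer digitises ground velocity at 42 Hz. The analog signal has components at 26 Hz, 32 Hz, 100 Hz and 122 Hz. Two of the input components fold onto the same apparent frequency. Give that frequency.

16 Hz

fs/2 = 21 Hz.
26 Hz > fs/2 = 21 Hz, folds to fs − 26 Hz = 16 Hz.
32 Hz > fs/2 = 21 Hz, folds to fs − 32 Hz = 10 Hz.
100 Hz mod fs = 16 Hz.
16 Hz ≤ fs/2 = 21 Hz, appears at 16 Hz.
122 Hz mod fs = 38 Hz.
38 Hz > fs/2 = 21 Hz, folds to fs − 38 Hz = 4 Hz.
26 Hz and 100 Hz both map to 16 Hz.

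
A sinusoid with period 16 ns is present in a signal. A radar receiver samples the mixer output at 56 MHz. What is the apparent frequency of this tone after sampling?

T = 16 ns → f = 1/T = 62.5 MHz.
62.5 MHz mod fs = 6.5 MHz.
6.5 MHz ≤ fs/2 = 28 MHz, appears at 6.5 MHz.

6.5 MHz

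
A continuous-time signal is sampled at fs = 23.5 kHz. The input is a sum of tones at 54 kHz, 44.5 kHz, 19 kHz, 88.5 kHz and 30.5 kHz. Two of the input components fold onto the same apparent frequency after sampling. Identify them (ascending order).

30.5 kHz, 54 kHz

fs/2 = 11.75 kHz.
54 kHz mod fs = 7 kHz.
7 kHz ≤ fs/2 = 11.75 kHz, appears at 7 kHz.
44.5 kHz mod fs = 21 kHz.
21 kHz > fs/2 = 11.75 kHz, folds to fs − 21 kHz = 2.5 kHz.
19 kHz > fs/2 = 11.75 kHz, folds to fs − 19 kHz = 4.5 kHz.
88.5 kHz mod fs = 18 kHz.
18 kHz > fs/2 = 11.75 kHz, folds to fs − 18 kHz = 5.5 kHz.
30.5 kHz mod fs = 7 kHz.
7 kHz ≤ fs/2 = 11.75 kHz, appears at 7 kHz.
30.5 kHz and 54 kHz both map to 7 kHz.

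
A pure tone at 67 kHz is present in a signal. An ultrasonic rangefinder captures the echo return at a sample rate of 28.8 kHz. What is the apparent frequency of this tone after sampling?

9.4 kHz

67 kHz mod fs = 9.4 kHz.
9.4 kHz ≤ fs/2 = 14.4 kHz, appears at 9.4 kHz.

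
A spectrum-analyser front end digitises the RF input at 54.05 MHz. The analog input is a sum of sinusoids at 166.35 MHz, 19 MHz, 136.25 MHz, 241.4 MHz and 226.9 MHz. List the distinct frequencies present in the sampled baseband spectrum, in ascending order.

4.2 MHz, 10.7 MHz, 19 MHz, 25.2 MHz, 25.9 MHz

fs/2 = 27.025 MHz.
166.35 MHz mod fs = 4.2 MHz.
4.2 MHz ≤ fs/2 = 27.025 MHz, appears at 4.2 MHz.
19 MHz ≤ fs/2 = 27.025 MHz, passes unchanged.
136.25 MHz mod fs = 28.15 MHz.
28.15 MHz > fs/2 = 27.025 MHz, folds to fs − 28.15 MHz = 25.9 MHz.
241.4 MHz mod fs = 25.2 MHz.
25.2 MHz ≤ fs/2 = 27.025 MHz, appears at 25.2 MHz.
226.9 MHz mod fs = 10.7 MHz.
10.7 MHz ≤ fs/2 = 27.025 MHz, appears at 10.7 MHz.
Distinct values: {4.2 MHz, 10.7 MHz, 19 MHz, 25.2 MHz, 25.9 MHz}.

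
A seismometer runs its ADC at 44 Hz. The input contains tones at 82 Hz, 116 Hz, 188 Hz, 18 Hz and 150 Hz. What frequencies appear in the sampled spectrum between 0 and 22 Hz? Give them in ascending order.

fs/2 = 22 Hz.
82 Hz mod fs = 38 Hz.
38 Hz > fs/2 = 22 Hz, folds to fs − 38 Hz = 6 Hz.
116 Hz mod fs = 28 Hz.
28 Hz > fs/2 = 22 Hz, folds to fs − 28 Hz = 16 Hz.
188 Hz mod fs = 12 Hz.
12 Hz ≤ fs/2 = 22 Hz, appears at 12 Hz.
18 Hz ≤ fs/2 = 22 Hz, passes unchanged.
150 Hz mod fs = 18 Hz.
18 Hz ≤ fs/2 = 22 Hz, appears at 18 Hz.
Distinct values: {6 Hz, 12 Hz, 16 Hz, 18 Hz}.

6 Hz, 12 Hz, 16 Hz, 18 Hz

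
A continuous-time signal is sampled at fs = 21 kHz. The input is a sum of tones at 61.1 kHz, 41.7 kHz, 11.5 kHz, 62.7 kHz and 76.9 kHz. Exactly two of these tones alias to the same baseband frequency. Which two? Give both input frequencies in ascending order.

41.7 kHz, 62.7 kHz

fs/2 = 10.5 kHz.
61.1 kHz mod fs = 19.1 kHz.
19.1 kHz > fs/2 = 10.5 kHz, folds to fs − 19.1 kHz = 1.9 kHz.
41.7 kHz mod fs = 20.7 kHz.
20.7 kHz > fs/2 = 10.5 kHz, folds to fs − 20.7 kHz = 0.3 kHz.
11.5 kHz > fs/2 = 10.5 kHz, folds to fs − 11.5 kHz = 9.5 kHz.
62.7 kHz mod fs = 20.7 kHz.
20.7 kHz > fs/2 = 10.5 kHz, folds to fs − 20.7 kHz = 0.3 kHz.
76.9 kHz mod fs = 13.9 kHz.
13.9 kHz > fs/2 = 10.5 kHz, folds to fs − 13.9 kHz = 7.1 kHz.
41.7 kHz and 62.7 kHz both map to 0.3 kHz.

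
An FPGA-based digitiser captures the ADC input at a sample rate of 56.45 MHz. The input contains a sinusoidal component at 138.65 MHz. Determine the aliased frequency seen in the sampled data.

25.75 MHz

138.65 MHz mod fs = 25.75 MHz.
25.75 MHz ≤ fs/2 = 28.225 MHz, appears at 25.75 MHz.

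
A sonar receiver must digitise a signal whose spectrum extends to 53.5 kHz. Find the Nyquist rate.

Nyquist rate = 2 × 53.5 kHz = 107 kHz.

107 kHz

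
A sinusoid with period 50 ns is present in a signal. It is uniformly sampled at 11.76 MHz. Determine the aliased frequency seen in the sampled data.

T = 50 ns → f = 1/T = 20 MHz.
20 MHz mod fs = 8.24 MHz.
8.24 MHz > fs/2 = 5.88 MHz, folds to fs − 8.24 MHz = 3.52 MHz.

3.52 MHz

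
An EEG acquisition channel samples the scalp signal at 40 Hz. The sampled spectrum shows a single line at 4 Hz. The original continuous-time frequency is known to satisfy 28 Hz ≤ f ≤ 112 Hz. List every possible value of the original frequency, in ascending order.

Frequencies that alias to 4 Hz are k·fs ± 4 Hz for integer k ≥ 0.
k=0: 4 Hz.
k=1: 36 Hz, 44 Hz.
k=2: 76 Hz, 84 Hz.
k=3: 116 Hz, 124 Hz.
Within [28 Hz, 112 Hz]: 36 Hz, 44 Hz, 76 Hz, 84 Hz.

36 Hz, 44 Hz, 76 Hz, 84 Hz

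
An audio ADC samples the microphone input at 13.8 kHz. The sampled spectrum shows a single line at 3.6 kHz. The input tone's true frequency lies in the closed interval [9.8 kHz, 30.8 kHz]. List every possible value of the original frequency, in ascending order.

10.2 kHz, 17.4 kHz, 24 kHz

Frequencies that alias to 3.6 kHz are k·fs ± 3.6 kHz for integer k ≥ 0.
k=0: 3.6 kHz.
k=1: 10.2 kHz, 17.4 kHz.
k=2: 24 kHz, 31.2 kHz.
k=3: 37.8 kHz, 45 kHz.
Within [9.8 kHz, 30.8 kHz]: 10.2 kHz, 17.4 kHz, 24 kHz.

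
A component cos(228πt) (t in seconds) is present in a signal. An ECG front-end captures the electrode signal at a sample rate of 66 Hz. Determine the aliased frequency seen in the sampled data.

ω = 228π rad/s → f = ω/(2π) = 114 Hz.
114 Hz mod fs = 48 Hz.
48 Hz > fs/2 = 33 Hz, folds to fs − 48 Hz = 18 Hz.

18 Hz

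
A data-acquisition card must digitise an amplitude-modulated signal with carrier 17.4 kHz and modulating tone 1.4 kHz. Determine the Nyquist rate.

AM sidebands sit at fc ± fm = 16 kHz and 18.8 kHz.
Highest-frequency component: 18.8 kHz.
Nyquist rate = 2 × 18.8 kHz = 37.6 kHz.

37.6 kHz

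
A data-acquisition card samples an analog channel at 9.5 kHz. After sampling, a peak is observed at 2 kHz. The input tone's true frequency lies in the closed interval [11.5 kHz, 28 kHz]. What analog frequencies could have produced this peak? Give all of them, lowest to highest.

Frequencies that alias to 2 kHz are k·fs ± 2 kHz for integer k ≥ 0.
k=0: 2 kHz.
k=1: 7.5 kHz, 11.5 kHz.
k=2: 17 kHz, 21 kHz.
k=3: 26.5 kHz, 30.5 kHz.
k=4: 36 kHz, 40 kHz.
Within [11.5 kHz, 28 kHz]: 11.5 kHz, 17 kHz, 21 kHz, 26.5 kHz.

11.5 kHz, 17 kHz, 21 kHz, 26.5 kHz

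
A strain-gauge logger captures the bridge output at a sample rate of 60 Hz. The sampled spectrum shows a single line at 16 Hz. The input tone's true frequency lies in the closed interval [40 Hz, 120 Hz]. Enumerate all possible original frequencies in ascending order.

44 Hz, 76 Hz, 104 Hz

Frequencies that alias to 16 Hz are k·fs ± 16 Hz for integer k ≥ 0.
k=0: 16 Hz.
k=1: 44 Hz, 76 Hz.
k=2: 104 Hz, 136 Hz.
k=3: 164 Hz, 196 Hz.
Within [40 Hz, 120 Hz]: 44 Hz, 76 Hz, 104 Hz.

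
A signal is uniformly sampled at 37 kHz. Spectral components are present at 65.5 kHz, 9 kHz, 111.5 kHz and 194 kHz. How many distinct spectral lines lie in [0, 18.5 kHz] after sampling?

3

fs/2 = 18.5 kHz.
65.5 kHz mod fs = 28.5 kHz.
28.5 kHz > fs/2 = 18.5 kHz, folds to fs − 28.5 kHz = 8.5 kHz.
9 kHz ≤ fs/2 = 18.5 kHz, passes unchanged.
111.5 kHz mod fs = 0.5 kHz.
0.5 kHz ≤ fs/2 = 18.5 kHz, appears at 0.5 kHz.
194 kHz mod fs = 9 kHz.
9 kHz ≤ fs/2 = 18.5 kHz, appears at 9 kHz.
Distinct values: {0.5 kHz, 8.5 kHz, 9 kHz} → 3.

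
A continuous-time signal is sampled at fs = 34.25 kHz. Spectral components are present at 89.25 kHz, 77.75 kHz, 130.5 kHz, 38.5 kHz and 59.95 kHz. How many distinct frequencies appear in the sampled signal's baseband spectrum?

fs/2 = 17.125 kHz.
89.25 kHz mod fs = 20.75 kHz.
20.75 kHz > fs/2 = 17.125 kHz, folds to fs − 20.75 kHz = 13.5 kHz.
77.75 kHz mod fs = 9.25 kHz.
9.25 kHz ≤ fs/2 = 17.125 kHz, appears at 9.25 kHz.
130.5 kHz mod fs = 27.75 kHz.
27.75 kHz > fs/2 = 17.125 kHz, folds to fs − 27.75 kHz = 6.5 kHz.
38.5 kHz mod fs = 4.25 kHz.
4.25 kHz ≤ fs/2 = 17.125 kHz, appears at 4.25 kHz.
59.95 kHz mod fs = 25.7 kHz.
25.7 kHz > fs/2 = 17.125 kHz, folds to fs − 25.7 kHz = 8.55 kHz.
Distinct values: {4.25 kHz, 6.5 kHz, 8.55 kHz, 9.25 kHz, 13.5 kHz} → 5.

5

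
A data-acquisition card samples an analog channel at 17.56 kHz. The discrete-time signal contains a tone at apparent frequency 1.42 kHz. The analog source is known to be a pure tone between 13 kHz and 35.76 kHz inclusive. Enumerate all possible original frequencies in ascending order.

Frequencies that alias to 1.42 kHz are k·fs ± 1.42 kHz for integer k ≥ 0.
k=0: 1.42 kHz.
k=1: 16.14 kHz, 18.98 kHz.
k=2: 33.7 kHz, 36.54 kHz.
k=3: 51.26 kHz, 54.1 kHz.
Within [13 kHz, 35.76 kHz]: 16.14 kHz, 18.98 kHz, 33.7 kHz.

16.14 kHz, 18.98 kHz, 33.7 kHz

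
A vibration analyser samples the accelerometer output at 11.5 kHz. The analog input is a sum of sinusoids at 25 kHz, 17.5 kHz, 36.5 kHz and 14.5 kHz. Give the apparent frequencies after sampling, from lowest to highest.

fs/2 = 5.75 kHz.
25 kHz mod fs = 2 kHz.
2 kHz ≤ fs/2 = 5.75 kHz, appears at 2 kHz.
17.5 kHz mod fs = 6 kHz.
6 kHz > fs/2 = 5.75 kHz, folds to fs − 6 kHz = 5.5 kHz.
36.5 kHz mod fs = 2 kHz.
2 kHz ≤ fs/2 = 5.75 kHz, appears at 2 kHz.
14.5 kHz mod fs = 3 kHz.
3 kHz ≤ fs/2 = 5.75 kHz, appears at 3 kHz.
Distinct values: {2 kHz, 3 kHz, 5.5 kHz}.

2 kHz, 3 kHz, 5.5 kHz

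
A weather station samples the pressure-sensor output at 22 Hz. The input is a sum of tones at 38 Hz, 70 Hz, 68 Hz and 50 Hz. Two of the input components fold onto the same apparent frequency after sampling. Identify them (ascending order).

fs/2 = 11 Hz.
38 Hz mod fs = 16 Hz.
16 Hz > fs/2 = 11 Hz, folds to fs − 16 Hz = 6 Hz.
70 Hz mod fs = 4 Hz.
4 Hz ≤ fs/2 = 11 Hz, appears at 4 Hz.
68 Hz mod fs = 2 Hz.
2 Hz ≤ fs/2 = 11 Hz, appears at 2 Hz.
50 Hz mod fs = 6 Hz.
6 Hz ≤ fs/2 = 11 Hz, appears at 6 Hz.
38 Hz and 50 Hz both map to 6 Hz.

38 Hz, 50 Hz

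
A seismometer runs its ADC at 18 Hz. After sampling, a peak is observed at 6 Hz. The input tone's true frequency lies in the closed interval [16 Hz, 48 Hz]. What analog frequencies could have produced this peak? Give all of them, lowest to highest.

Frequencies that alias to 6 Hz are k·fs ± 6 Hz for integer k ≥ 0.
k=0: 6 Hz.
k=1: 12 Hz, 24 Hz.
k=2: 30 Hz, 42 Hz.
k=3: 48 Hz, 60 Hz.
k=4: 66 Hz, 78 Hz.
Within [16 Hz, 48 Hz]: 24 Hz, 30 Hz, 42 Hz, 48 Hz.

24 Hz, 30 Hz, 42 Hz, 48 Hz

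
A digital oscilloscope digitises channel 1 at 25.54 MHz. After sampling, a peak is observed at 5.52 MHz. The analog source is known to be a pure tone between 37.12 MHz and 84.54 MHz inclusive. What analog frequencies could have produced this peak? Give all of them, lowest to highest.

Frequencies that alias to 5.52 MHz are k·fs ± 5.52 MHz for integer k ≥ 0.
k=0: 5.52 MHz.
k=1: 20.02 MHz, 31.06 MHz.
k=2: 45.56 MHz, 56.6 MHz.
k=3: 71.1 MHz, 82.14 MHz.
k=4: 96.64 MHz, 107.68 MHz.
Within [37.12 MHz, 84.54 MHz]: 45.56 MHz, 56.6 MHz, 71.1 MHz, 82.14 MHz.

45.56 MHz, 56.6 MHz, 71.1 MHz, 82.14 MHz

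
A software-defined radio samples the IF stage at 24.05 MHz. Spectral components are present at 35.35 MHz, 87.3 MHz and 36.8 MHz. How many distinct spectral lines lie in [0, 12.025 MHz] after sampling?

2

fs/2 = 12.025 MHz.
35.35 MHz mod fs = 11.3 MHz.
11.3 MHz ≤ fs/2 = 12.025 MHz, appears at 11.3 MHz.
87.3 MHz mod fs = 15.15 MHz.
15.15 MHz > fs/2 = 12.025 MHz, folds to fs − 15.15 MHz = 8.9 MHz.
36.8 MHz mod fs = 12.75 MHz.
12.75 MHz > fs/2 = 12.025 MHz, folds to fs − 12.75 MHz = 11.3 MHz.
Distinct values: {8.9 MHz, 11.3 MHz} → 2.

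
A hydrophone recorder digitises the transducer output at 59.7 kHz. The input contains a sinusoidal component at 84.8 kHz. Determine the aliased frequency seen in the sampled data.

84.8 kHz mod fs = 25.1 kHz.
25.1 kHz ≤ fs/2 = 29.85 kHz, appears at 25.1 kHz.

25.1 kHz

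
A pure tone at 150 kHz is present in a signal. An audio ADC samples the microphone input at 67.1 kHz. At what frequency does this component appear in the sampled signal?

15.8 kHz

150 kHz mod fs = 15.8 kHz.
15.8 kHz ≤ fs/2 = 33.55 kHz, appears at 15.8 kHz.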